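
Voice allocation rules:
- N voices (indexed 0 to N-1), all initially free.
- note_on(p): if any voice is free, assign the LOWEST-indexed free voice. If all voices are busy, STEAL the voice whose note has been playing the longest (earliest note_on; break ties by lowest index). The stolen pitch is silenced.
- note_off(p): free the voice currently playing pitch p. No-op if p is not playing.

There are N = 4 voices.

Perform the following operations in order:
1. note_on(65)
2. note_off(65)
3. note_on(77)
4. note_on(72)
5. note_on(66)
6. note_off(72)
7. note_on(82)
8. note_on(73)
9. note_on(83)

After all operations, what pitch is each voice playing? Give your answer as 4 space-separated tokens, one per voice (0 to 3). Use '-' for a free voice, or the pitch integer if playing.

Op 1: note_on(65): voice 0 is free -> assigned | voices=[65 - - -]
Op 2: note_off(65): free voice 0 | voices=[- - - -]
Op 3: note_on(77): voice 0 is free -> assigned | voices=[77 - - -]
Op 4: note_on(72): voice 1 is free -> assigned | voices=[77 72 - -]
Op 5: note_on(66): voice 2 is free -> assigned | voices=[77 72 66 -]
Op 6: note_off(72): free voice 1 | voices=[77 - 66 -]
Op 7: note_on(82): voice 1 is free -> assigned | voices=[77 82 66 -]
Op 8: note_on(73): voice 3 is free -> assigned | voices=[77 82 66 73]
Op 9: note_on(83): all voices busy, STEAL voice 0 (pitch 77, oldest) -> assign | voices=[83 82 66 73]

Answer: 83 82 66 73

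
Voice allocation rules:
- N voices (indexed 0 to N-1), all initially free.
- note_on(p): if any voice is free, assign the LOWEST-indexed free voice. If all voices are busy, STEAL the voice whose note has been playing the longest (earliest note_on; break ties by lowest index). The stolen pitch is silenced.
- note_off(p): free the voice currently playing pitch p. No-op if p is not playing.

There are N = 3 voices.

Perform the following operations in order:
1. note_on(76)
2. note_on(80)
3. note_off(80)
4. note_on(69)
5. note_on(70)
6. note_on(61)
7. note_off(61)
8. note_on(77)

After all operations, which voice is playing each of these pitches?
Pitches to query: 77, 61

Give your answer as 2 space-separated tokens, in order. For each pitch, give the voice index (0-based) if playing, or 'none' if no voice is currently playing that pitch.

Op 1: note_on(76): voice 0 is free -> assigned | voices=[76 - -]
Op 2: note_on(80): voice 1 is free -> assigned | voices=[76 80 -]
Op 3: note_off(80): free voice 1 | voices=[76 - -]
Op 4: note_on(69): voice 1 is free -> assigned | voices=[76 69 -]
Op 5: note_on(70): voice 2 is free -> assigned | voices=[76 69 70]
Op 6: note_on(61): all voices busy, STEAL voice 0 (pitch 76, oldest) -> assign | voices=[61 69 70]
Op 7: note_off(61): free voice 0 | voices=[- 69 70]
Op 8: note_on(77): voice 0 is free -> assigned | voices=[77 69 70]

Answer: 0 none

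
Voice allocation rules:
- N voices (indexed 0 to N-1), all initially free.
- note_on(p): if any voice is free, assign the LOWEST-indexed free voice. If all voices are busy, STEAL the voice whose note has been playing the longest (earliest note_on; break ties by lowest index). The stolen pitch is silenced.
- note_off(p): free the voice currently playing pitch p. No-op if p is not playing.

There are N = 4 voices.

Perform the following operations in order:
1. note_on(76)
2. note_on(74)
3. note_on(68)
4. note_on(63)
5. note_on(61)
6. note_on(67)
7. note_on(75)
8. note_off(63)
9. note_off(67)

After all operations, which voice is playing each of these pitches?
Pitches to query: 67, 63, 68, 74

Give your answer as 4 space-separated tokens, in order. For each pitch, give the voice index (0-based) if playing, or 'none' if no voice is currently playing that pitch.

Op 1: note_on(76): voice 0 is free -> assigned | voices=[76 - - -]
Op 2: note_on(74): voice 1 is free -> assigned | voices=[76 74 - -]
Op 3: note_on(68): voice 2 is free -> assigned | voices=[76 74 68 -]
Op 4: note_on(63): voice 3 is free -> assigned | voices=[76 74 68 63]
Op 5: note_on(61): all voices busy, STEAL voice 0 (pitch 76, oldest) -> assign | voices=[61 74 68 63]
Op 6: note_on(67): all voices busy, STEAL voice 1 (pitch 74, oldest) -> assign | voices=[61 67 68 63]
Op 7: note_on(75): all voices busy, STEAL voice 2 (pitch 68, oldest) -> assign | voices=[61 67 75 63]
Op 8: note_off(63): free voice 3 | voices=[61 67 75 -]
Op 9: note_off(67): free voice 1 | voices=[61 - 75 -]

Answer: none none none none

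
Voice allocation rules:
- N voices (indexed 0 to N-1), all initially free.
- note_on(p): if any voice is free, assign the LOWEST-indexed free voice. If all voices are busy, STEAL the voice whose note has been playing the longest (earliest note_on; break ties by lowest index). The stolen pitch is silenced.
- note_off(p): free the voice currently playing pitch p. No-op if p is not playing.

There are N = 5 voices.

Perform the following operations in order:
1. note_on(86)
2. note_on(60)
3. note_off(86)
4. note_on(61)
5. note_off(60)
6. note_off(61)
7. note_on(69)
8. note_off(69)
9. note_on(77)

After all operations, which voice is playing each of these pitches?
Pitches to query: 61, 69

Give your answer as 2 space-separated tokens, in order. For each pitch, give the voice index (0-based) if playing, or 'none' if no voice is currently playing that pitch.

Answer: none none

Derivation:
Op 1: note_on(86): voice 0 is free -> assigned | voices=[86 - - - -]
Op 2: note_on(60): voice 1 is free -> assigned | voices=[86 60 - - -]
Op 3: note_off(86): free voice 0 | voices=[- 60 - - -]
Op 4: note_on(61): voice 0 is free -> assigned | voices=[61 60 - - -]
Op 5: note_off(60): free voice 1 | voices=[61 - - - -]
Op 6: note_off(61): free voice 0 | voices=[- - - - -]
Op 7: note_on(69): voice 0 is free -> assigned | voices=[69 - - - -]
Op 8: note_off(69): free voice 0 | voices=[- - - - -]
Op 9: note_on(77): voice 0 is free -> assigned | voices=[77 - - - -]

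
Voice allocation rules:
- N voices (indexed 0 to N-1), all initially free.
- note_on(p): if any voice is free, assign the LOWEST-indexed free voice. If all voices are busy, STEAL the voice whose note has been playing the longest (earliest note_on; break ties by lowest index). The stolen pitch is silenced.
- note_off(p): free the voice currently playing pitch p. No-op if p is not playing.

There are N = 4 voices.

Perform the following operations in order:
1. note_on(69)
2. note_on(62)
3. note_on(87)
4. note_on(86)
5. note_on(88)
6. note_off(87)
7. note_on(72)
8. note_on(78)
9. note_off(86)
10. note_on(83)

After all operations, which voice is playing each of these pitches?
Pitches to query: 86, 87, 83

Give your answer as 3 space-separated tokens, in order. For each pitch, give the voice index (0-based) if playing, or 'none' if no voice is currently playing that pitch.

Op 1: note_on(69): voice 0 is free -> assigned | voices=[69 - - -]
Op 2: note_on(62): voice 1 is free -> assigned | voices=[69 62 - -]
Op 3: note_on(87): voice 2 is free -> assigned | voices=[69 62 87 -]
Op 4: note_on(86): voice 3 is free -> assigned | voices=[69 62 87 86]
Op 5: note_on(88): all voices busy, STEAL voice 0 (pitch 69, oldest) -> assign | voices=[88 62 87 86]
Op 6: note_off(87): free voice 2 | voices=[88 62 - 86]
Op 7: note_on(72): voice 2 is free -> assigned | voices=[88 62 72 86]
Op 8: note_on(78): all voices busy, STEAL voice 1 (pitch 62, oldest) -> assign | voices=[88 78 72 86]
Op 9: note_off(86): free voice 3 | voices=[88 78 72 -]
Op 10: note_on(83): voice 3 is free -> assigned | voices=[88 78 72 83]

Answer: none none 3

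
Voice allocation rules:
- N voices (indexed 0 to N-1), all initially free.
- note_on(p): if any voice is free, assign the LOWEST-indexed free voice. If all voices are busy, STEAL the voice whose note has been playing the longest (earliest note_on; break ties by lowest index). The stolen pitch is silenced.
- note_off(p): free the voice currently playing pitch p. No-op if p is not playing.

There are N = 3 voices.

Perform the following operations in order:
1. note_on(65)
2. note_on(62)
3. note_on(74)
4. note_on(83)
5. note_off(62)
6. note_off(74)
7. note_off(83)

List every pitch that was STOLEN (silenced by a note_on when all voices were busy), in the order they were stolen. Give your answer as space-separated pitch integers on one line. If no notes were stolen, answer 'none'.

Op 1: note_on(65): voice 0 is free -> assigned | voices=[65 - -]
Op 2: note_on(62): voice 1 is free -> assigned | voices=[65 62 -]
Op 3: note_on(74): voice 2 is free -> assigned | voices=[65 62 74]
Op 4: note_on(83): all voices busy, STEAL voice 0 (pitch 65, oldest) -> assign | voices=[83 62 74]
Op 5: note_off(62): free voice 1 | voices=[83 - 74]
Op 6: note_off(74): free voice 2 | voices=[83 - -]
Op 7: note_off(83): free voice 0 | voices=[- - -]

Answer: 65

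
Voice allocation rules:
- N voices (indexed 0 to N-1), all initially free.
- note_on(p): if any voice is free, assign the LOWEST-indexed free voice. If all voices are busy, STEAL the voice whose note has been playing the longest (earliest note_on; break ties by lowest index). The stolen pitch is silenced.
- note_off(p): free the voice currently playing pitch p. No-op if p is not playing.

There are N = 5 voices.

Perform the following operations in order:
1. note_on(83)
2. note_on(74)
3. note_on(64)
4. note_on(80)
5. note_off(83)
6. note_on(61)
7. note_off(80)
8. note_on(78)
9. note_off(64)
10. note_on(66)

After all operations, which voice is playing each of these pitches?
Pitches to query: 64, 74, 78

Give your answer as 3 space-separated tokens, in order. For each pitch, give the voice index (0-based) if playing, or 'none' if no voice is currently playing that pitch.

Answer: none 1 3

Derivation:
Op 1: note_on(83): voice 0 is free -> assigned | voices=[83 - - - -]
Op 2: note_on(74): voice 1 is free -> assigned | voices=[83 74 - - -]
Op 3: note_on(64): voice 2 is free -> assigned | voices=[83 74 64 - -]
Op 4: note_on(80): voice 3 is free -> assigned | voices=[83 74 64 80 -]
Op 5: note_off(83): free voice 0 | voices=[- 74 64 80 -]
Op 6: note_on(61): voice 0 is free -> assigned | voices=[61 74 64 80 -]
Op 7: note_off(80): free voice 3 | voices=[61 74 64 - -]
Op 8: note_on(78): voice 3 is free -> assigned | voices=[61 74 64 78 -]
Op 9: note_off(64): free voice 2 | voices=[61 74 - 78 -]
Op 10: note_on(66): voice 2 is free -> assigned | voices=[61 74 66 78 -]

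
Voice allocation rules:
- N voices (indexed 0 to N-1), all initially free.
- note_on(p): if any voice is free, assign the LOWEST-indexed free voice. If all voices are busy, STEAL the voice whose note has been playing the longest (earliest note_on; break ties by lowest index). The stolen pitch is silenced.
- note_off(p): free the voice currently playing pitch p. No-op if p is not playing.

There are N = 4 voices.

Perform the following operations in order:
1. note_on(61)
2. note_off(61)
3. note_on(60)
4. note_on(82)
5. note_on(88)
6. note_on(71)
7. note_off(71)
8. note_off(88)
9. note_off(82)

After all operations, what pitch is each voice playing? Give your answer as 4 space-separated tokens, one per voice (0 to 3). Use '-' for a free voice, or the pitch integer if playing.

Answer: 60 - - -

Derivation:
Op 1: note_on(61): voice 0 is free -> assigned | voices=[61 - - -]
Op 2: note_off(61): free voice 0 | voices=[- - - -]
Op 3: note_on(60): voice 0 is free -> assigned | voices=[60 - - -]
Op 4: note_on(82): voice 1 is free -> assigned | voices=[60 82 - -]
Op 5: note_on(88): voice 2 is free -> assigned | voices=[60 82 88 -]
Op 6: note_on(71): voice 3 is free -> assigned | voices=[60 82 88 71]
Op 7: note_off(71): free voice 3 | voices=[60 82 88 -]
Op 8: note_off(88): free voice 2 | voices=[60 82 - -]
Op 9: note_off(82): free voice 1 | voices=[60 - - -]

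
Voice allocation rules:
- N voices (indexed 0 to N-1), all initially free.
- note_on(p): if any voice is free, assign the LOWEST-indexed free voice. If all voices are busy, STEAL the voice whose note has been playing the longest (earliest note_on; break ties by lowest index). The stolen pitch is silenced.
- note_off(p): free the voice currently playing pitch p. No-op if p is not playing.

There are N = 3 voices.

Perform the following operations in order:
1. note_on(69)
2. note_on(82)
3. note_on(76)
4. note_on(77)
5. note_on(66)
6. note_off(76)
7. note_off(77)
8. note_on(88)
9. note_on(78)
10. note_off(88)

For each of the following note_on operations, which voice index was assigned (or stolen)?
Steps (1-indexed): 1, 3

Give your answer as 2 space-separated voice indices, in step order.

Op 1: note_on(69): voice 0 is free -> assigned | voices=[69 - -]
Op 2: note_on(82): voice 1 is free -> assigned | voices=[69 82 -]
Op 3: note_on(76): voice 2 is free -> assigned | voices=[69 82 76]
Op 4: note_on(77): all voices busy, STEAL voice 0 (pitch 69, oldest) -> assign | voices=[77 82 76]
Op 5: note_on(66): all voices busy, STEAL voice 1 (pitch 82, oldest) -> assign | voices=[77 66 76]
Op 6: note_off(76): free voice 2 | voices=[77 66 -]
Op 7: note_off(77): free voice 0 | voices=[- 66 -]
Op 8: note_on(88): voice 0 is free -> assigned | voices=[88 66 -]
Op 9: note_on(78): voice 2 is free -> assigned | voices=[88 66 78]
Op 10: note_off(88): free voice 0 | voices=[- 66 78]

Answer: 0 2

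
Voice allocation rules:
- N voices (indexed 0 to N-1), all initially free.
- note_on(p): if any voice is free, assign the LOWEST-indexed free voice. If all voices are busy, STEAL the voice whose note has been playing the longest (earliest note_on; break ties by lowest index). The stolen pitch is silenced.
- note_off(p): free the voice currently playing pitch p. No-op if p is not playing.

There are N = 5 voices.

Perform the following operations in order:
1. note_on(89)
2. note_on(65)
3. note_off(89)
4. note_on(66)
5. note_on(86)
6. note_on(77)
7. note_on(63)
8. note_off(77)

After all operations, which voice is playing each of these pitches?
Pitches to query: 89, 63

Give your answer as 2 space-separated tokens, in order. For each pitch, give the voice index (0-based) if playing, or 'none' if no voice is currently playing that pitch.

Op 1: note_on(89): voice 0 is free -> assigned | voices=[89 - - - -]
Op 2: note_on(65): voice 1 is free -> assigned | voices=[89 65 - - -]
Op 3: note_off(89): free voice 0 | voices=[- 65 - - -]
Op 4: note_on(66): voice 0 is free -> assigned | voices=[66 65 - - -]
Op 5: note_on(86): voice 2 is free -> assigned | voices=[66 65 86 - -]
Op 6: note_on(77): voice 3 is free -> assigned | voices=[66 65 86 77 -]
Op 7: note_on(63): voice 4 is free -> assigned | voices=[66 65 86 77 63]
Op 8: note_off(77): free voice 3 | voices=[66 65 86 - 63]

Answer: none 4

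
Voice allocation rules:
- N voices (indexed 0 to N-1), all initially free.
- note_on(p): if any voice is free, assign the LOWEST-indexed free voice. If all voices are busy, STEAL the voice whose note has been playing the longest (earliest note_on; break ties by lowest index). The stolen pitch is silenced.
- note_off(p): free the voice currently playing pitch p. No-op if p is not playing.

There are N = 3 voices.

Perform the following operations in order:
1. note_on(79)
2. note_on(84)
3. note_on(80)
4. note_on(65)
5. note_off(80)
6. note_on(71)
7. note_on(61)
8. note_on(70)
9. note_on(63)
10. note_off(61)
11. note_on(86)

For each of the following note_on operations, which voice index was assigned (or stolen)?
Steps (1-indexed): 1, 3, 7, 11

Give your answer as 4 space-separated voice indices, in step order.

Op 1: note_on(79): voice 0 is free -> assigned | voices=[79 - -]
Op 2: note_on(84): voice 1 is free -> assigned | voices=[79 84 -]
Op 3: note_on(80): voice 2 is free -> assigned | voices=[79 84 80]
Op 4: note_on(65): all voices busy, STEAL voice 0 (pitch 79, oldest) -> assign | voices=[65 84 80]
Op 5: note_off(80): free voice 2 | voices=[65 84 -]
Op 6: note_on(71): voice 2 is free -> assigned | voices=[65 84 71]
Op 7: note_on(61): all voices busy, STEAL voice 1 (pitch 84, oldest) -> assign | voices=[65 61 71]
Op 8: note_on(70): all voices busy, STEAL voice 0 (pitch 65, oldest) -> assign | voices=[70 61 71]
Op 9: note_on(63): all voices busy, STEAL voice 2 (pitch 71, oldest) -> assign | voices=[70 61 63]
Op 10: note_off(61): free voice 1 | voices=[70 - 63]
Op 11: note_on(86): voice 1 is free -> assigned | voices=[70 86 63]

Answer: 0 2 1 1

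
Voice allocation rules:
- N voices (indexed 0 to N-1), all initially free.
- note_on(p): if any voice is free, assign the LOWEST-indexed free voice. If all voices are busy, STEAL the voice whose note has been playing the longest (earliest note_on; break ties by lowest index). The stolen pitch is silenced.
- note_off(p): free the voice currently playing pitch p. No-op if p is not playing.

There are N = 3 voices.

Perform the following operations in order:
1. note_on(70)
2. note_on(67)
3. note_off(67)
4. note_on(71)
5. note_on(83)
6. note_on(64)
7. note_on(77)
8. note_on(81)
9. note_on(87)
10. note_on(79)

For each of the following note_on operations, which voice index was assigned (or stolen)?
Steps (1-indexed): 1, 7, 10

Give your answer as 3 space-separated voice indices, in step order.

Answer: 0 1 1

Derivation:
Op 1: note_on(70): voice 0 is free -> assigned | voices=[70 - -]
Op 2: note_on(67): voice 1 is free -> assigned | voices=[70 67 -]
Op 3: note_off(67): free voice 1 | voices=[70 - -]
Op 4: note_on(71): voice 1 is free -> assigned | voices=[70 71 -]
Op 5: note_on(83): voice 2 is free -> assigned | voices=[70 71 83]
Op 6: note_on(64): all voices busy, STEAL voice 0 (pitch 70, oldest) -> assign | voices=[64 71 83]
Op 7: note_on(77): all voices busy, STEAL voice 1 (pitch 71, oldest) -> assign | voices=[64 77 83]
Op 8: note_on(81): all voices busy, STEAL voice 2 (pitch 83, oldest) -> assign | voices=[64 77 81]
Op 9: note_on(87): all voices busy, STEAL voice 0 (pitch 64, oldest) -> assign | voices=[87 77 81]
Op 10: note_on(79): all voices busy, STEAL voice 1 (pitch 77, oldest) -> assign | voices=[87 79 81]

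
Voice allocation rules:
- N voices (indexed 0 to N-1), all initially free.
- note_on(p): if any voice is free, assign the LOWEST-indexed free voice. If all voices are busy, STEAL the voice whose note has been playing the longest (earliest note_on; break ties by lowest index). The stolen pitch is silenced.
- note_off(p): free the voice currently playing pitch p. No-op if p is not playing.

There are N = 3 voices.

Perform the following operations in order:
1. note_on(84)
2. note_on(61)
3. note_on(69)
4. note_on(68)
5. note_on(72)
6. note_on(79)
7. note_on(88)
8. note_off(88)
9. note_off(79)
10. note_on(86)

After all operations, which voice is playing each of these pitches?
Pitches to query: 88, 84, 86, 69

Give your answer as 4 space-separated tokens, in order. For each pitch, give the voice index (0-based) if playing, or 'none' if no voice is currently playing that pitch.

Op 1: note_on(84): voice 0 is free -> assigned | voices=[84 - -]
Op 2: note_on(61): voice 1 is free -> assigned | voices=[84 61 -]
Op 3: note_on(69): voice 2 is free -> assigned | voices=[84 61 69]
Op 4: note_on(68): all voices busy, STEAL voice 0 (pitch 84, oldest) -> assign | voices=[68 61 69]
Op 5: note_on(72): all voices busy, STEAL voice 1 (pitch 61, oldest) -> assign | voices=[68 72 69]
Op 6: note_on(79): all voices busy, STEAL voice 2 (pitch 69, oldest) -> assign | voices=[68 72 79]
Op 7: note_on(88): all voices busy, STEAL voice 0 (pitch 68, oldest) -> assign | voices=[88 72 79]
Op 8: note_off(88): free voice 0 | voices=[- 72 79]
Op 9: note_off(79): free voice 2 | voices=[- 72 -]
Op 10: note_on(86): voice 0 is free -> assigned | voices=[86 72 -]

Answer: none none 0 none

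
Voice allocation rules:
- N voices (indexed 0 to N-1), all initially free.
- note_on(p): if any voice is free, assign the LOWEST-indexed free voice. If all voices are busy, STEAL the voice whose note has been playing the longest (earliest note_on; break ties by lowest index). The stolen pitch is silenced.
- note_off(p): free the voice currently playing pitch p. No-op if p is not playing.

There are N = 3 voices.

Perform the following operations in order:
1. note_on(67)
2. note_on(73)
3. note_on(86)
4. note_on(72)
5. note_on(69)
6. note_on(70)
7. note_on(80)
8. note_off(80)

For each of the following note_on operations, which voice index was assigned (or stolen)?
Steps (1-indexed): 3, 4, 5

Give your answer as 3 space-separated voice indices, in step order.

Op 1: note_on(67): voice 0 is free -> assigned | voices=[67 - -]
Op 2: note_on(73): voice 1 is free -> assigned | voices=[67 73 -]
Op 3: note_on(86): voice 2 is free -> assigned | voices=[67 73 86]
Op 4: note_on(72): all voices busy, STEAL voice 0 (pitch 67, oldest) -> assign | voices=[72 73 86]
Op 5: note_on(69): all voices busy, STEAL voice 1 (pitch 73, oldest) -> assign | voices=[72 69 86]
Op 6: note_on(70): all voices busy, STEAL voice 2 (pitch 86, oldest) -> assign | voices=[72 69 70]
Op 7: note_on(80): all voices busy, STEAL voice 0 (pitch 72, oldest) -> assign | voices=[80 69 70]
Op 8: note_off(80): free voice 0 | voices=[- 69 70]

Answer: 2 0 1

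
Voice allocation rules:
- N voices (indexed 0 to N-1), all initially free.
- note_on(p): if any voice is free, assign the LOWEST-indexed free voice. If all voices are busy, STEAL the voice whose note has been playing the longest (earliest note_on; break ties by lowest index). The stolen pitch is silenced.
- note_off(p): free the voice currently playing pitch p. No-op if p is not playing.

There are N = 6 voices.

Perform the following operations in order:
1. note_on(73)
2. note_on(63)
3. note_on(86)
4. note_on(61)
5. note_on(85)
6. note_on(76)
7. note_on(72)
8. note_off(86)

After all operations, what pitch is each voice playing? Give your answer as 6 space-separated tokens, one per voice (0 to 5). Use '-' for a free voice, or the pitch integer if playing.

Op 1: note_on(73): voice 0 is free -> assigned | voices=[73 - - - - -]
Op 2: note_on(63): voice 1 is free -> assigned | voices=[73 63 - - - -]
Op 3: note_on(86): voice 2 is free -> assigned | voices=[73 63 86 - - -]
Op 4: note_on(61): voice 3 is free -> assigned | voices=[73 63 86 61 - -]
Op 5: note_on(85): voice 4 is free -> assigned | voices=[73 63 86 61 85 -]
Op 6: note_on(76): voice 5 is free -> assigned | voices=[73 63 86 61 85 76]
Op 7: note_on(72): all voices busy, STEAL voice 0 (pitch 73, oldest) -> assign | voices=[72 63 86 61 85 76]
Op 8: note_off(86): free voice 2 | voices=[72 63 - 61 85 76]

Answer: 72 63 - 61 85 76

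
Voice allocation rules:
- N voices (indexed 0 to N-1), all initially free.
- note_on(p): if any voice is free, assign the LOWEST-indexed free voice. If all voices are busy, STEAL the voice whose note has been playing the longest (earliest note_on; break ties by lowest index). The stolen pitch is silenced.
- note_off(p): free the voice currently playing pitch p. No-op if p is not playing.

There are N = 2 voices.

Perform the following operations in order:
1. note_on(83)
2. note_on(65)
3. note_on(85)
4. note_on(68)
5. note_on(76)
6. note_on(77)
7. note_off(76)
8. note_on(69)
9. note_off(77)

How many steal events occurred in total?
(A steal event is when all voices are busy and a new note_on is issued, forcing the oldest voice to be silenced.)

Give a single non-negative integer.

Answer: 4

Derivation:
Op 1: note_on(83): voice 0 is free -> assigned | voices=[83 -]
Op 2: note_on(65): voice 1 is free -> assigned | voices=[83 65]
Op 3: note_on(85): all voices busy, STEAL voice 0 (pitch 83, oldest) -> assign | voices=[85 65]
Op 4: note_on(68): all voices busy, STEAL voice 1 (pitch 65, oldest) -> assign | voices=[85 68]
Op 5: note_on(76): all voices busy, STEAL voice 0 (pitch 85, oldest) -> assign | voices=[76 68]
Op 6: note_on(77): all voices busy, STEAL voice 1 (pitch 68, oldest) -> assign | voices=[76 77]
Op 7: note_off(76): free voice 0 | voices=[- 77]
Op 8: note_on(69): voice 0 is free -> assigned | voices=[69 77]
Op 9: note_off(77): free voice 1 | voices=[69 -]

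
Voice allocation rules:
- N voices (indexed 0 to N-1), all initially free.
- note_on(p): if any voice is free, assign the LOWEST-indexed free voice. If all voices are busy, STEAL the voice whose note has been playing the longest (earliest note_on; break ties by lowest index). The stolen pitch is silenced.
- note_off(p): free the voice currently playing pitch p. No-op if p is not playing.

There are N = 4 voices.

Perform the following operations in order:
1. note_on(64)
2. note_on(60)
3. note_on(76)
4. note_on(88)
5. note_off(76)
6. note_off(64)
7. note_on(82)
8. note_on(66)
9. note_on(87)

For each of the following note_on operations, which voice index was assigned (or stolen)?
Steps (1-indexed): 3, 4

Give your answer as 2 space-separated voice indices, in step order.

Answer: 2 3

Derivation:
Op 1: note_on(64): voice 0 is free -> assigned | voices=[64 - - -]
Op 2: note_on(60): voice 1 is free -> assigned | voices=[64 60 - -]
Op 3: note_on(76): voice 2 is free -> assigned | voices=[64 60 76 -]
Op 4: note_on(88): voice 3 is free -> assigned | voices=[64 60 76 88]
Op 5: note_off(76): free voice 2 | voices=[64 60 - 88]
Op 6: note_off(64): free voice 0 | voices=[- 60 - 88]
Op 7: note_on(82): voice 0 is free -> assigned | voices=[82 60 - 88]
Op 8: note_on(66): voice 2 is free -> assigned | voices=[82 60 66 88]
Op 9: note_on(87): all voices busy, STEAL voice 1 (pitch 60, oldest) -> assign | voices=[82 87 66 88]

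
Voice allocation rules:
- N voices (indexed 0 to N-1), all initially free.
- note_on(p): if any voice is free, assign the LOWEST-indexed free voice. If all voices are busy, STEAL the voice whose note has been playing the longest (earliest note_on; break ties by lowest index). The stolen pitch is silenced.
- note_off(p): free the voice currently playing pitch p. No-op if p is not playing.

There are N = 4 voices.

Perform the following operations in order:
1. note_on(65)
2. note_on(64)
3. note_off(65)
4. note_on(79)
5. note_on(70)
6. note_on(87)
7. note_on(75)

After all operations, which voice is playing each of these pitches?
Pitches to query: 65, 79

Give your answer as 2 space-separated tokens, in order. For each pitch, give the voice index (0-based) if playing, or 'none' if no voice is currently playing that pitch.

Answer: none 0

Derivation:
Op 1: note_on(65): voice 0 is free -> assigned | voices=[65 - - -]
Op 2: note_on(64): voice 1 is free -> assigned | voices=[65 64 - -]
Op 3: note_off(65): free voice 0 | voices=[- 64 - -]
Op 4: note_on(79): voice 0 is free -> assigned | voices=[79 64 - -]
Op 5: note_on(70): voice 2 is free -> assigned | voices=[79 64 70 -]
Op 6: note_on(87): voice 3 is free -> assigned | voices=[79 64 70 87]
Op 7: note_on(75): all voices busy, STEAL voice 1 (pitch 64, oldest) -> assign | voices=[79 75 70 87]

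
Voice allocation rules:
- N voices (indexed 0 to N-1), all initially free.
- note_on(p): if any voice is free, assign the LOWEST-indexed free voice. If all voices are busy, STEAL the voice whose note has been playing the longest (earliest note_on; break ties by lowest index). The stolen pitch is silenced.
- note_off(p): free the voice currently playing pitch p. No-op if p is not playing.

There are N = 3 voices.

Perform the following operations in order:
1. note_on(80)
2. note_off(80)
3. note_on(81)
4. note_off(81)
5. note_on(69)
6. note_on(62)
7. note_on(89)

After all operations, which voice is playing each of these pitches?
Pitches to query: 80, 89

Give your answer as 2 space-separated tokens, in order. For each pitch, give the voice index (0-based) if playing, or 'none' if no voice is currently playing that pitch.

Op 1: note_on(80): voice 0 is free -> assigned | voices=[80 - -]
Op 2: note_off(80): free voice 0 | voices=[- - -]
Op 3: note_on(81): voice 0 is free -> assigned | voices=[81 - -]
Op 4: note_off(81): free voice 0 | voices=[- - -]
Op 5: note_on(69): voice 0 is free -> assigned | voices=[69 - -]
Op 6: note_on(62): voice 1 is free -> assigned | voices=[69 62 -]
Op 7: note_on(89): voice 2 is free -> assigned | voices=[69 62 89]

Answer: none 2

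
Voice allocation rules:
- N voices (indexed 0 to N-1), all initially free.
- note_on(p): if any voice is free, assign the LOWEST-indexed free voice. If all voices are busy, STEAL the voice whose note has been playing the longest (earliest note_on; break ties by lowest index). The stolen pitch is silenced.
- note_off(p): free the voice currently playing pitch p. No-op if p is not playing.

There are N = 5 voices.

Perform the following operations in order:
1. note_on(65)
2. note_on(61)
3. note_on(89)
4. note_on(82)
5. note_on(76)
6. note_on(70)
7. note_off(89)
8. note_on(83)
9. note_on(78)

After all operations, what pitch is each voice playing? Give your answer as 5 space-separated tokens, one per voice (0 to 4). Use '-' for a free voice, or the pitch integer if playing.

Answer: 70 78 83 82 76

Derivation:
Op 1: note_on(65): voice 0 is free -> assigned | voices=[65 - - - -]
Op 2: note_on(61): voice 1 is free -> assigned | voices=[65 61 - - -]
Op 3: note_on(89): voice 2 is free -> assigned | voices=[65 61 89 - -]
Op 4: note_on(82): voice 3 is free -> assigned | voices=[65 61 89 82 -]
Op 5: note_on(76): voice 4 is free -> assigned | voices=[65 61 89 82 76]
Op 6: note_on(70): all voices busy, STEAL voice 0 (pitch 65, oldest) -> assign | voices=[70 61 89 82 76]
Op 7: note_off(89): free voice 2 | voices=[70 61 - 82 76]
Op 8: note_on(83): voice 2 is free -> assigned | voices=[70 61 83 82 76]
Op 9: note_on(78): all voices busy, STEAL voice 1 (pitch 61, oldest) -> assign | voices=[70 78 83 82 76]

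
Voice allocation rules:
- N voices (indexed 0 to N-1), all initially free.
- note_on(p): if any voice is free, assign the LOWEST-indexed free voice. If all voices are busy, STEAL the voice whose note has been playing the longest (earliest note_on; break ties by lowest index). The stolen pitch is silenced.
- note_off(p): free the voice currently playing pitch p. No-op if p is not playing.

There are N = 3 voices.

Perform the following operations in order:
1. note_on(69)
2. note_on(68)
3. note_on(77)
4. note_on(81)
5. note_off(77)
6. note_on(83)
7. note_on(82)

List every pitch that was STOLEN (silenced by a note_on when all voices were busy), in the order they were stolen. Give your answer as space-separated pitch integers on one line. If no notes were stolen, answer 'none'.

Answer: 69 68

Derivation:
Op 1: note_on(69): voice 0 is free -> assigned | voices=[69 - -]
Op 2: note_on(68): voice 1 is free -> assigned | voices=[69 68 -]
Op 3: note_on(77): voice 2 is free -> assigned | voices=[69 68 77]
Op 4: note_on(81): all voices busy, STEAL voice 0 (pitch 69, oldest) -> assign | voices=[81 68 77]
Op 5: note_off(77): free voice 2 | voices=[81 68 -]
Op 6: note_on(83): voice 2 is free -> assigned | voices=[81 68 83]
Op 7: note_on(82): all voices busy, STEAL voice 1 (pitch 68, oldest) -> assign | voices=[81 82 83]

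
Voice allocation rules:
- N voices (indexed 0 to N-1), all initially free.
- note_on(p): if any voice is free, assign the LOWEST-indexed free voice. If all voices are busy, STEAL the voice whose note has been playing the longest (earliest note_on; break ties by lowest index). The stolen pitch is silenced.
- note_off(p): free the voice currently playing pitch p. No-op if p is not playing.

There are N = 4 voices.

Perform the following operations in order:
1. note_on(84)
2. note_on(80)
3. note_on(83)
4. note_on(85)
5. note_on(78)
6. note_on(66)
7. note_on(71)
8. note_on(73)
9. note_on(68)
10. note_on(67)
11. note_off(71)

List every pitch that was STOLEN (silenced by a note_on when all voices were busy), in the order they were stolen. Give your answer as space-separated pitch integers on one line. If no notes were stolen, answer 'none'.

Answer: 84 80 83 85 78 66

Derivation:
Op 1: note_on(84): voice 0 is free -> assigned | voices=[84 - - -]
Op 2: note_on(80): voice 1 is free -> assigned | voices=[84 80 - -]
Op 3: note_on(83): voice 2 is free -> assigned | voices=[84 80 83 -]
Op 4: note_on(85): voice 3 is free -> assigned | voices=[84 80 83 85]
Op 5: note_on(78): all voices busy, STEAL voice 0 (pitch 84, oldest) -> assign | voices=[78 80 83 85]
Op 6: note_on(66): all voices busy, STEAL voice 1 (pitch 80, oldest) -> assign | voices=[78 66 83 85]
Op 7: note_on(71): all voices busy, STEAL voice 2 (pitch 83, oldest) -> assign | voices=[78 66 71 85]
Op 8: note_on(73): all voices busy, STEAL voice 3 (pitch 85, oldest) -> assign | voices=[78 66 71 73]
Op 9: note_on(68): all voices busy, STEAL voice 0 (pitch 78, oldest) -> assign | voices=[68 66 71 73]
Op 10: note_on(67): all voices busy, STEAL voice 1 (pitch 66, oldest) -> assign | voices=[68 67 71 73]
Op 11: note_off(71): free voice 2 | voices=[68 67 - 73]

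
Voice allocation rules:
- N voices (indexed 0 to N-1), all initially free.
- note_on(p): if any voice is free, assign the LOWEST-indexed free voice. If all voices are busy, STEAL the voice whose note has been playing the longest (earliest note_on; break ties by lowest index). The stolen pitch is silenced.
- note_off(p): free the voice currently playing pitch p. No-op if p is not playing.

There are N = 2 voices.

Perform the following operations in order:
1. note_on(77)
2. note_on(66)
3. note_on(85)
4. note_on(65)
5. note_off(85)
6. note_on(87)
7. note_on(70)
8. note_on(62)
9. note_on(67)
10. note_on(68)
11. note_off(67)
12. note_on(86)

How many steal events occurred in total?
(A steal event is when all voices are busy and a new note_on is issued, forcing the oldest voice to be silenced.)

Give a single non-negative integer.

Answer: 6

Derivation:
Op 1: note_on(77): voice 0 is free -> assigned | voices=[77 -]
Op 2: note_on(66): voice 1 is free -> assigned | voices=[77 66]
Op 3: note_on(85): all voices busy, STEAL voice 0 (pitch 77, oldest) -> assign | voices=[85 66]
Op 4: note_on(65): all voices busy, STEAL voice 1 (pitch 66, oldest) -> assign | voices=[85 65]
Op 5: note_off(85): free voice 0 | voices=[- 65]
Op 6: note_on(87): voice 0 is free -> assigned | voices=[87 65]
Op 7: note_on(70): all voices busy, STEAL voice 1 (pitch 65, oldest) -> assign | voices=[87 70]
Op 8: note_on(62): all voices busy, STEAL voice 0 (pitch 87, oldest) -> assign | voices=[62 70]
Op 9: note_on(67): all voices busy, STEAL voice 1 (pitch 70, oldest) -> assign | voices=[62 67]
Op 10: note_on(68): all voices busy, STEAL voice 0 (pitch 62, oldest) -> assign | voices=[68 67]
Op 11: note_off(67): free voice 1 | voices=[68 -]
Op 12: note_on(86): voice 1 is free -> assigned | voices=[68 86]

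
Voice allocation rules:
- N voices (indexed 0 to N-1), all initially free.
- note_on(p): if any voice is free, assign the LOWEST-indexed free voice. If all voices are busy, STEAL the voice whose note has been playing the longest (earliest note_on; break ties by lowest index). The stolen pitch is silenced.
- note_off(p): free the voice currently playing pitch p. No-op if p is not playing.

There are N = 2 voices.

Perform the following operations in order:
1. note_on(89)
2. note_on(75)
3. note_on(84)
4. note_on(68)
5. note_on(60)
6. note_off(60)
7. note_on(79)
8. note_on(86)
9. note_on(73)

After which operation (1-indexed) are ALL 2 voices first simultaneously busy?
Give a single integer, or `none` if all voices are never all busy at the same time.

Op 1: note_on(89): voice 0 is free -> assigned | voices=[89 -]
Op 2: note_on(75): voice 1 is free -> assigned | voices=[89 75]
Op 3: note_on(84): all voices busy, STEAL voice 0 (pitch 89, oldest) -> assign | voices=[84 75]
Op 4: note_on(68): all voices busy, STEAL voice 1 (pitch 75, oldest) -> assign | voices=[84 68]
Op 5: note_on(60): all voices busy, STEAL voice 0 (pitch 84, oldest) -> assign | voices=[60 68]
Op 6: note_off(60): free voice 0 | voices=[- 68]
Op 7: note_on(79): voice 0 is free -> assigned | voices=[79 68]
Op 8: note_on(86): all voices busy, STEAL voice 1 (pitch 68, oldest) -> assign | voices=[79 86]
Op 9: note_on(73): all voices busy, STEAL voice 0 (pitch 79, oldest) -> assign | voices=[73 86]

Answer: 2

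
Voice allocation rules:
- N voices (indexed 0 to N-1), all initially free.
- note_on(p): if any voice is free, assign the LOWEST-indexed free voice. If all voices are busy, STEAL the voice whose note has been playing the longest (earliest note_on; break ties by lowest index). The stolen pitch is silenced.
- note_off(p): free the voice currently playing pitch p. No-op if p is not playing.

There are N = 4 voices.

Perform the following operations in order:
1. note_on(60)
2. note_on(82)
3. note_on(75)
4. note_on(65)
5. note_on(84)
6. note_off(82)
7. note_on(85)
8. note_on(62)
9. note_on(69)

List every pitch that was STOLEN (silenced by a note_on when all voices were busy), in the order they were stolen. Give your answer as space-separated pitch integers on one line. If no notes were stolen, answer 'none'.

Answer: 60 75 65

Derivation:
Op 1: note_on(60): voice 0 is free -> assigned | voices=[60 - - -]
Op 2: note_on(82): voice 1 is free -> assigned | voices=[60 82 - -]
Op 3: note_on(75): voice 2 is free -> assigned | voices=[60 82 75 -]
Op 4: note_on(65): voice 3 is free -> assigned | voices=[60 82 75 65]
Op 5: note_on(84): all voices busy, STEAL voice 0 (pitch 60, oldest) -> assign | voices=[84 82 75 65]
Op 6: note_off(82): free voice 1 | voices=[84 - 75 65]
Op 7: note_on(85): voice 1 is free -> assigned | voices=[84 85 75 65]
Op 8: note_on(62): all voices busy, STEAL voice 2 (pitch 75, oldest) -> assign | voices=[84 85 62 65]
Op 9: note_on(69): all voices busy, STEAL voice 3 (pitch 65, oldest) -> assign | voices=[84 85 62 69]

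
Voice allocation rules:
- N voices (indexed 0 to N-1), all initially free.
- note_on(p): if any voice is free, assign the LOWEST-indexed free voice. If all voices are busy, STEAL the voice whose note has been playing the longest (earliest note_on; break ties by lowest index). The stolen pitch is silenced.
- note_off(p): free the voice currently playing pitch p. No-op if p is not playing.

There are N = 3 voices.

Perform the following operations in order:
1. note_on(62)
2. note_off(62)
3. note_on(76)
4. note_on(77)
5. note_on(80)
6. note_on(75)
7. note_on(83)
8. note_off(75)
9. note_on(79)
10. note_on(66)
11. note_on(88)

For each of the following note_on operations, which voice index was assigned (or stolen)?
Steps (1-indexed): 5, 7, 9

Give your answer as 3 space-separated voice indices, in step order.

Op 1: note_on(62): voice 0 is free -> assigned | voices=[62 - -]
Op 2: note_off(62): free voice 0 | voices=[- - -]
Op 3: note_on(76): voice 0 is free -> assigned | voices=[76 - -]
Op 4: note_on(77): voice 1 is free -> assigned | voices=[76 77 -]
Op 5: note_on(80): voice 2 is free -> assigned | voices=[76 77 80]
Op 6: note_on(75): all voices busy, STEAL voice 0 (pitch 76, oldest) -> assign | voices=[75 77 80]
Op 7: note_on(83): all voices busy, STEAL voice 1 (pitch 77, oldest) -> assign | voices=[75 83 80]
Op 8: note_off(75): free voice 0 | voices=[- 83 80]
Op 9: note_on(79): voice 0 is free -> assigned | voices=[79 83 80]
Op 10: note_on(66): all voices busy, STEAL voice 2 (pitch 80, oldest) -> assign | voices=[79 83 66]
Op 11: note_on(88): all voices busy, STEAL voice 1 (pitch 83, oldest) -> assign | voices=[79 88 66]

Answer: 2 1 0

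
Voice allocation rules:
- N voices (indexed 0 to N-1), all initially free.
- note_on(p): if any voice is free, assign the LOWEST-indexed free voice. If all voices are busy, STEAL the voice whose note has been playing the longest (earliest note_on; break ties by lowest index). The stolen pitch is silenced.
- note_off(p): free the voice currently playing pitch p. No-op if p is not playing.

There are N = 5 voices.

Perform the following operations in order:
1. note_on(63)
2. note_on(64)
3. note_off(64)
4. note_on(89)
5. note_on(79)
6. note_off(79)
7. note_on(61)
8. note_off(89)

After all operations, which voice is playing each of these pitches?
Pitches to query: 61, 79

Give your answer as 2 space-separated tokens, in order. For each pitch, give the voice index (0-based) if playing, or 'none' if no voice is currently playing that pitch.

Answer: 2 none

Derivation:
Op 1: note_on(63): voice 0 is free -> assigned | voices=[63 - - - -]
Op 2: note_on(64): voice 1 is free -> assigned | voices=[63 64 - - -]
Op 3: note_off(64): free voice 1 | voices=[63 - - - -]
Op 4: note_on(89): voice 1 is free -> assigned | voices=[63 89 - - -]
Op 5: note_on(79): voice 2 is free -> assigned | voices=[63 89 79 - -]
Op 6: note_off(79): free voice 2 | voices=[63 89 - - -]
Op 7: note_on(61): voice 2 is free -> assigned | voices=[63 89 61 - -]
Op 8: note_off(89): free voice 1 | voices=[63 - 61 - -]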